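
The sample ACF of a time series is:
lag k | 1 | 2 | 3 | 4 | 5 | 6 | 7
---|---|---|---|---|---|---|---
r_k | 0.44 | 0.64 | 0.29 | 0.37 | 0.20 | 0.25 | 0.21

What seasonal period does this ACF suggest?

The largest autocorrelation is r_2 = 0.64; the remaining lags stay at or below 0.44.
The dominant spike at lag 2 indicates a seasonal period of 2.

2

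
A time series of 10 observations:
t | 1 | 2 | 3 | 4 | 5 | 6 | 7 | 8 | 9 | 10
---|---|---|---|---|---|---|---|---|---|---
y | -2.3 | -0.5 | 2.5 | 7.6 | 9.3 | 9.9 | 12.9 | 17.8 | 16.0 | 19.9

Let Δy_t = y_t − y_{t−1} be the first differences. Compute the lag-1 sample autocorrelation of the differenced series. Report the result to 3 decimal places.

First differences Δy: 1.8, 3.0, 5.1, 1.7, 0.6, 3.0, 4.9, -1.8, 3.9
Mean of differences = 2.4667
Numerator Σ(Δy_t−Δȳ)(Δy_{t+1}−Δȳ) = -15.7344
Denominator Σ(Δy_t−Δȳ)² = 38.2000
r_1(Δy) = -15.7344 / 38.2000 = -0.412

-0.412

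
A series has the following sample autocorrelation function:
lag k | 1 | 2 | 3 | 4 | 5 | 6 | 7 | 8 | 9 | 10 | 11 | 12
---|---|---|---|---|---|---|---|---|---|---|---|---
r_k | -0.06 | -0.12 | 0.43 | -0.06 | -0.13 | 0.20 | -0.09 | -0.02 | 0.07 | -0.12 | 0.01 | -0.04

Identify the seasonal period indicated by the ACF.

3

The largest autocorrelation is r_3 = 0.43, with a weaker echo at lag 6 (0.20); the remaining lags stay at or below 0.07.
The dominant spike at lag 3 indicates a seasonal period of 3.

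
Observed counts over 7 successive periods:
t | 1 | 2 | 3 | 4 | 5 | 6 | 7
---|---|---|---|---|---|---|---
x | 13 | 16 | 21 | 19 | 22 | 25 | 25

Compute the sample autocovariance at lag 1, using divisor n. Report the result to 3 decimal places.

7.936

Mean x̄ = (13 + 16 + 21 + 19 + 22 + 25 + 25)/7 = 20.1429
Deviations: -7.1429, -4.1429, 0.8571, -1.1429, 1.8571, 4.8571, 4.8571
Σ_{t=1}^{6}(x_t−x̄)(x_{t+1}−x̄) = 55.5510
γ_1 = 55.5510 / 7 = 7.936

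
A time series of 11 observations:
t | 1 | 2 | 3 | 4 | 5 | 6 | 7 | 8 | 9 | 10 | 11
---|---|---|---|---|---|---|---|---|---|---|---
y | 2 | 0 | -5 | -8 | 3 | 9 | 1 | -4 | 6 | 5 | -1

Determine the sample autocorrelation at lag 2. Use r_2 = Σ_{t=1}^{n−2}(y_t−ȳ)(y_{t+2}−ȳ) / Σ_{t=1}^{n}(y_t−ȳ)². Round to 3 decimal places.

Mean ȳ = (2 + 0 − 5 − 8 + 3 + 9 + 1 − 4 + 6 + 5 − 1)/11 = 0.7273
Numerator Σ_{t=1}^{9}(y_t−ȳ)(y_{t+2}−ȳ) = -152.5124
Denominator Σ(y_t−ȳ)² = 256.1818
r_2 = -152.5124 / 256.1818 = -0.595

-0.595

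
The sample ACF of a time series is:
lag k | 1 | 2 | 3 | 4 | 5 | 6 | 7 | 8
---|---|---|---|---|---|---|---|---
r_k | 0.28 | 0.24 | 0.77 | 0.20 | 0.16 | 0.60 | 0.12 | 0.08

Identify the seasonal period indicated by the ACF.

The largest autocorrelation is r_3 = 0.77, with a weaker echo at lag 6 (0.60); the remaining lags stay at or below 0.28. The elevated value at lag 1 (0.28), dropping to 0.24 at lag 2, reflects decaying short-term dependence rather than seasonality.
The dominant spike at lag 3 indicates a seasonal period of 3.

3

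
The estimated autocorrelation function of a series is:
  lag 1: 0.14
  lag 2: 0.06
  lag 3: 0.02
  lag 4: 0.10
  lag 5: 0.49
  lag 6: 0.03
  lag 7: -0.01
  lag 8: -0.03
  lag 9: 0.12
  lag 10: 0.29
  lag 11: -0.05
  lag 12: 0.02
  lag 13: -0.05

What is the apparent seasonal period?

The largest autocorrelation is r_5 = 0.49, with a weaker echo at lag 10 (0.29); the remaining lags stay at or below 0.14.
The dominant spike at lag 5 indicates a seasonal period of 5.

5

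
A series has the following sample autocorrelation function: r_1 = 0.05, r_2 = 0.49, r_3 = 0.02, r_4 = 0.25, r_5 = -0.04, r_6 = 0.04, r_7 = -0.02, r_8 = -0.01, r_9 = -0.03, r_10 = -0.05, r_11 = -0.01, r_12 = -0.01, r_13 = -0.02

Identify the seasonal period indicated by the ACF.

The largest autocorrelation is r_2 = 0.49, with a weaker echo at lag 4 (0.25); the remaining lags stay at or below 0.05.
The dominant spike at lag 2 indicates a seasonal period of 2.

2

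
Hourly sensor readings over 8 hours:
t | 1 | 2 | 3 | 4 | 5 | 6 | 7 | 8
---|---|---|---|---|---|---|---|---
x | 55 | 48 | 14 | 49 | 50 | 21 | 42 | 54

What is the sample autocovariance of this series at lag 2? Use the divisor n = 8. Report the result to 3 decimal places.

-119.754

Mean x̄ = (55 + 48 + 14 + 49 + 50 + 21 + 42 + 54)/8 = 41.6250
Σ_{t=1}^{6}(x_t−x̄)(x_{t+2}−x̄) = -958.0313
γ_2 = -958.0313 / 8 = -119.754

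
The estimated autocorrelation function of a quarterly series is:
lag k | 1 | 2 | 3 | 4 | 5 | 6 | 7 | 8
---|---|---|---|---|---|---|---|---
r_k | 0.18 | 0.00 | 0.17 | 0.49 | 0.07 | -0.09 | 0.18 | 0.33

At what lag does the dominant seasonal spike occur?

4

The largest autocorrelation is r_4 = 0.49, with a weaker echo at lag 8 (0.33); the remaining lags stay at or below 0.18.
The dominant spike at lag 4 indicates a seasonal period of 4.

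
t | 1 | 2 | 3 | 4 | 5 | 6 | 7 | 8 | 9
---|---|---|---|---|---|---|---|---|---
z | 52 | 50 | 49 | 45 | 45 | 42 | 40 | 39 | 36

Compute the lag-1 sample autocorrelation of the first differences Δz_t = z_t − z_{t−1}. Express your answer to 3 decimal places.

First differences Δz: -2, -1, -4, 0, -3, -2, -1, -3
Mean of differences = -2.0000
Numerator Σ(Δz_t−Δz̄)(Δz_{t+1}−Δz̄) = -9.0000
Denominator Σ(Δz_t−Δz̄)² = 12.0000
r_1(Δz) = -9.0000 / 12.0000 = -0.750

-0.750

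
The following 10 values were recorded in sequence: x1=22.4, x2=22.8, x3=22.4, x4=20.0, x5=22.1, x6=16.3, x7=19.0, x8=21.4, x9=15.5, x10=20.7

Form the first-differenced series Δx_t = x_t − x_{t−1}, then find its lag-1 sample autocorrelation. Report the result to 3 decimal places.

-0.605

First differences Δx: 0.4, -0.4, -2.4, 2.1, -5.8, 2.7, 2.4, -5.9, 5.2
Mean of differences = -0.1889
Numerator Σ(Δx_t−Δx̄)(Δx_{t+1}−Δx̄) = -71.8546
Denominator Σ(Δx_t−Δx̄)² = 118.7089
r_1(Δx) = -71.8546 / 118.7089 = -0.605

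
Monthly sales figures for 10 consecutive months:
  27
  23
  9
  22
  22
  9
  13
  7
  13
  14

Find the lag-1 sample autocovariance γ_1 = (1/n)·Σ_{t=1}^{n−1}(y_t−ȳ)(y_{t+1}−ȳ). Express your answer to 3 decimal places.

5.999

Mean ȳ = (27 + 23 + 9 + 22 + 22 + 9 + 13 + 7 + 13 + 14)/10 = 15.9000
Σ_{t=1}^{9}(y_t−ȳ)(y_{t+1}−ȳ) = 59.9900
γ_1 = 59.9900 / 10 = 5.999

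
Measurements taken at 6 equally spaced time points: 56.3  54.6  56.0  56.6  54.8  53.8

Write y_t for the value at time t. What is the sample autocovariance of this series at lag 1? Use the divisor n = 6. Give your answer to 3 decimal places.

-0.037

Mean ȳ = (56.3 + 54.6 + 56.0 + 56.6 + 54.8 + 53.8)/6 = 55.3500
Σ_{t=1}^{5}(y_t−ȳ)(y_{t+1}−ȳ) = -0.2225
γ_1 = -0.2225 / 6 = -0.037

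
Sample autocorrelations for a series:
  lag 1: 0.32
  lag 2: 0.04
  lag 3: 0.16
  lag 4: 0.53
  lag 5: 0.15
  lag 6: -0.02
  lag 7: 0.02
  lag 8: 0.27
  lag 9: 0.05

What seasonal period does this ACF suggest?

4

The largest autocorrelation is r_4 = 0.53; the remaining lags stay at or below 0.32. The elevated value at lag 1 (0.32), dropping to 0.04 at lag 2, reflects decaying short-term dependence rather than seasonality.
The dominant spike at lag 4 indicates a seasonal period of 4.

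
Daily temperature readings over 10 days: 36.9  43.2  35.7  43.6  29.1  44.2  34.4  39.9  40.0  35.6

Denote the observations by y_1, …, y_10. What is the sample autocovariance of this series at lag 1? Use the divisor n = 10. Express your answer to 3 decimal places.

-16.739

Mean ȳ = (36.9 + 43.2 + 35.7 + 43.6 + 29.1 + 44.2 + 34.4 + 39.9 + 40.0 + 35.6)/10 = 38.2600
Σ_{t=1}^{9}(y_t−ȳ)(y_{t+1}−ȳ) = -167.3936
γ_1 = -167.3936 / 10 = -16.739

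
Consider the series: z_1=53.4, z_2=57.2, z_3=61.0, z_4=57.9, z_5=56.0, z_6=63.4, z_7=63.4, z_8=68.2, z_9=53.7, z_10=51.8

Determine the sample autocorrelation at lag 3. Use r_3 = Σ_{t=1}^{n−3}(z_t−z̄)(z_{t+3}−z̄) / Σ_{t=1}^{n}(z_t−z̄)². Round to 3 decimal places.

Mean z̄ = (53.4 + 57.2 + 61.0 + 57.9 + 56.0 + 63.4 + 63.4 + 68.2 + 53.7 + 51.8)/10 = 58.6000
Numerator Σ_{t=1}^{7}(z_t−z̄)(z_{t+3}−z̄) = -65.6800
Denominator Σ(z_t−z̄)² = 250.5000
r_3 = -65.6800 / 250.5000 = -0.262

-0.262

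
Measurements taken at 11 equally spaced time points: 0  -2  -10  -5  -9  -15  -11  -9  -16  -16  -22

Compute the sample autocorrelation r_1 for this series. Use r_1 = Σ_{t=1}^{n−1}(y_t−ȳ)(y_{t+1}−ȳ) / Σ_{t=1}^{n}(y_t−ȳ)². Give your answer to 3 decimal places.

0.428

Mean ȳ = (0 − 2 − 10 − 5 − 9 − 15 − 11 − 9 − 16 − 16 − 22)/11 = -10.4545
Numerator Σ_{t=1}^{10}(y_t−ȳ)(y_{t+1}−ȳ) = 184.4298
Denominator Σ(y_t−ȳ)² = 430.7273
r_1 = 184.4298 / 430.7273 = 0.428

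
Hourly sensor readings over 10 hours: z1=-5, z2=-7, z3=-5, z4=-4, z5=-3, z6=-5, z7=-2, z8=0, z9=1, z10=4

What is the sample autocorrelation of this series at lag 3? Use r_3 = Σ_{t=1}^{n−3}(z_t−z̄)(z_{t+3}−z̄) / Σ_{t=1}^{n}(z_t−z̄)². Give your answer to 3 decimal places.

Mean z̄ = (-5 − 7 − 5 − 4 − 3 − 5 − 2 + 0 + 1 + 4)/10 = -2.6000
Σ(z_t−z̄)(z_{t+3}−z̄) = (3.3600) + (1.7600) + (5.7600) + (-0.8400) + (-1.0400) + (-8.6400) + (3.9600) = 4.3200
Denominator Σ(z_t−z̄)² = 102.4000
r_3 = 4.3200 / 102.4000 = 0.042

0.042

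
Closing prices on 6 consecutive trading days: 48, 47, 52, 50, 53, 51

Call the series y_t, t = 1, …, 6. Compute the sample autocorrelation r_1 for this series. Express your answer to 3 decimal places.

0.098

Mean ȳ = (48 + 47 + 52 + 50 + 53 + 51)/6 = 50.1667
Σ(y_t−ȳ)(y_{t+1}−ȳ) = (6.8611) + (-5.8056) + (-0.3056) + (-0.4722) + (2.3611) = 2.6389
Denominator Σ(y_t−ȳ)² = 26.8333
r_1 = 2.6389 / 26.8333 = 0.098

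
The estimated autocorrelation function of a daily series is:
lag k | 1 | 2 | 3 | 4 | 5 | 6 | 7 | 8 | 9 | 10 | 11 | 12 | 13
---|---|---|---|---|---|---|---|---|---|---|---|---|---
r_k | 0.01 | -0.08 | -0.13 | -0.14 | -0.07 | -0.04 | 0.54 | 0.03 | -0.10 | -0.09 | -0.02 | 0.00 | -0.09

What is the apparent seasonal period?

7

The largest autocorrelation is r_7 = 0.54; the remaining lags stay at or below 0.03.
The dominant spike at lag 7 indicates a seasonal period of 7.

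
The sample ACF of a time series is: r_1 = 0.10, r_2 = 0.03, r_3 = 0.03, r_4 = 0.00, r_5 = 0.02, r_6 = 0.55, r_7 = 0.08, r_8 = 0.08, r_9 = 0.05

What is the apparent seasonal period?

6

The largest autocorrelation is r_6 = 0.55; the remaining lags stay at or below 0.10.
The dominant spike at lag 6 indicates a seasonal period of 6.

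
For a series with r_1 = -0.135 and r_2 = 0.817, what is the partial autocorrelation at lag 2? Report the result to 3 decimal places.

0.814

φ_{22} = (r_2 − r_1²) / (1 − r_1²)
r_1² = (-0.135)² = 0.018225
Numerator = 0.817 − 0.0182 = 0.7988; denominator = 1 − 0.0182 = 0.9818
φ_{22} = 0.7988 / 0.9818 = 0.814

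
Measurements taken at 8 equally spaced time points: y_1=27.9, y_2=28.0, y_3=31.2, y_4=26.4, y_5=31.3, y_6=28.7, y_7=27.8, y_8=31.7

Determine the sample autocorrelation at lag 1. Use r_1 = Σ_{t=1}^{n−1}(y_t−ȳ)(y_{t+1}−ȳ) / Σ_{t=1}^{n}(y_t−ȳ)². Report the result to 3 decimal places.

Mean ȳ = (27.9 + 28.0 + 31.2 + 26.4 + 31.3 + 28.7 + 27.8 + 31.7)/8 = 29.1250
Numerator Σ_{t=1}^{7}(y_t−ȳ)(y_{t+1}−ȳ) = -16.3106
Denominator Σ(y_t−ȳ)² = 27.7950
r_1 = -16.3106 / 27.7950 = -0.587

-0.587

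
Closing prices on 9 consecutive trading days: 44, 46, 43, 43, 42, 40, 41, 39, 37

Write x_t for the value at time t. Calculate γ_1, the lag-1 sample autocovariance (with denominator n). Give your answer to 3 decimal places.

3.654

Mean x̄ = (44 + 46 + 43 + 43 + 42 + 40 + 41 + 39 + 37)/9 = 41.6667
Σ_{t=1}^{8}(x_t−x̄)(x_{t+1}−x̄) = 32.8889
γ_1 = 32.8889 / 9 = 3.654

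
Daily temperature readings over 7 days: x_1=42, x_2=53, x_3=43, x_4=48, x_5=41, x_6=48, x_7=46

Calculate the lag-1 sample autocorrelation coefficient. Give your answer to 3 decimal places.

Mean x̄ = (42 + 53 + 43 + 48 + 41 + 48 + 46)/7 = 45.8571
Deviations from mean: -3.8571, 7.1429, -2.8571, 2.1429, -4.8571, 2.1429, 0.1429
Numerator Σ_{t=1}^{6}(x_t−x̄)(x_{t+1}−x̄) = -74.5918
Denominator Σ(x_t−x̄)² = 106.8571
r_1 = -74.5918 / 106.8571 = -0.698

-0.698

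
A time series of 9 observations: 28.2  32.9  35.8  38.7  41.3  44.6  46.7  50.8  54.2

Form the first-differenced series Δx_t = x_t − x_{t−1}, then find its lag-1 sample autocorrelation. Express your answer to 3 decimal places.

First differences Δx: 4.7, 2.9, 2.9, 2.6, 3.3, 2.1, 4.1, 3.4
Mean of differences = 3.2500
Numerator Σ(Δx_t−Δx̄)(Δx_{t+1}−Δx̄) = -1.0975
Denominator Σ(Δx_t−Δx̄)² = 4.8400
r_1(Δx) = -1.0975 / 4.8400 = -0.227

-0.227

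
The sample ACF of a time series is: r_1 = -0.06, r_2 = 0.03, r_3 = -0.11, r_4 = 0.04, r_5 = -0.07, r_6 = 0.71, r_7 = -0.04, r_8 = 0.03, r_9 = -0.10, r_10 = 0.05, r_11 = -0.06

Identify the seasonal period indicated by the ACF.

The largest autocorrelation is r_6 = 0.71; the remaining lags stay at or below 0.05.
The dominant spike at lag 6 indicates a seasonal period of 6.

6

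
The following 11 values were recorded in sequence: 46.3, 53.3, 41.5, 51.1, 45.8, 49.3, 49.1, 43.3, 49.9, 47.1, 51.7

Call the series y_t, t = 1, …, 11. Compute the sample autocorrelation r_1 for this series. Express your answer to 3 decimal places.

-0.695

Mean ȳ = (46.3 + 53.3 + 41.5 + 51.1 + 45.8 + 49.3 + 49.1 + 43.3 + 49.9 + 47.1 + 51.7)/11 = 48.0364
Numerator Σ_{t=1}^{10}(y_t−ȳ)(y_{t+1}−ȳ) = -90.9431
Denominator Σ(y_t−ȳ)² = 130.7655
r_1 = -90.9431 / 130.7655 = -0.695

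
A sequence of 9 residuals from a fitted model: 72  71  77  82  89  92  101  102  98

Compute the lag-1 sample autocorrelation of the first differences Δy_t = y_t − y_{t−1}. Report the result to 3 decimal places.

0.005

First differences Δy: -1, 6, 5, 7, 3, 9, 1, -4
Mean of differences = 3.2500
Numerator Σ(Δy_t−Δȳ)(Δy_{t+1}−Δȳ) = 0.6875
Denominator Σ(Δy_t−Δȳ)² = 133.5000
r_1(Δy) = 0.6875 / 133.5000 = 0.005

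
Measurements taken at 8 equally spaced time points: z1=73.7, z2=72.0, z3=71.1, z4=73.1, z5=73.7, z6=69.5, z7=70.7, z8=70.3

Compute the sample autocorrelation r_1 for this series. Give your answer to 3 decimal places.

Mean z̄ = (73.7 + 72.0 + 71.1 + 73.1 + 73.7 + 69.5 + 70.7 + 70.3)/8 = 71.7625
Deviations from mean: 1.9375, 0.2375, -0.6625, 1.3375, 1.9375, -2.2625, -1.0625, -1.4625
Numerator Σ_{t=1}^{7}(z_t−z̄)(z_{t+1}−z̄) = 1.5823
Denominator Σ(z_t−z̄)² = 18.1788
r_1 = 1.5823 / 18.1788 = 0.087

0.087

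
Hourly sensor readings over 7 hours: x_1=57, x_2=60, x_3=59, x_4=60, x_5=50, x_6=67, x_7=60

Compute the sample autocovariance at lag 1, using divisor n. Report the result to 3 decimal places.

Mean x̄ = (57 + 60 + 59 + 60 + 50 + 67 + 60)/7 = 59.0000
Deviations: -2.0000, 1.0000, 0.0000, 1.0000, -9.0000, 8.0000, 1.0000
Σ_{t=1}^{6}(x_t−x̄)(x_{t+1}−x̄) = -75.0000
γ_1 = -75.0000 / 7 = -10.714

-10.714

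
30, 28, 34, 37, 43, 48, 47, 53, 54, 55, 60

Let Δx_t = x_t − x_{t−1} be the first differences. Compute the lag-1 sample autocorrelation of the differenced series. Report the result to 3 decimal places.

First differences Δx: -2, 6, 3, 6, 5, -1, 6, 1, 1, 5
Mean of differences = 3.0000
Numerator Σ(Δx_t−Δx̄)(Δx_{t+1}−Δx̄) = -35.0000
Denominator Σ(Δx_t−Δx̄)² = 84.0000
r_1(Δx) = -35.0000 / 84.0000 = -0.417

-0.417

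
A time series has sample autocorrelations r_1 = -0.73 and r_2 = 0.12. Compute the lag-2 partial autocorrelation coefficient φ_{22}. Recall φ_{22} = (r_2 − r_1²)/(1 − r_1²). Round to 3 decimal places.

-0.884

φ_{22} = (r_2 − r_1²) / (1 − r_1²)
r_1² = (-0.73)² = 0.5329
Numerator = 0.12 − 0.5329 = -0.4129; denominator = 1 − 0.5329 = 0.4671
φ_{22} = -0.4129 / 0.4671 = -0.884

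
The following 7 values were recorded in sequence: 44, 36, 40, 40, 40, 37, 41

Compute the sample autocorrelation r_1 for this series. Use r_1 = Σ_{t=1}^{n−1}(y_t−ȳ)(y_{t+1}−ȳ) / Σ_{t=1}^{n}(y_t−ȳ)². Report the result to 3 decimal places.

-0.509

Mean ȳ = (44 + 36 + 40 + 40 + 40 + 37 + 41)/7 = 39.7143
Deviations from mean: 4.2857, -3.7143, 0.2857, 0.2857, 0.2857, -2.7143, 1.2857
Σ(y_t−ȳ)(y_{t+1}−ȳ) = (-15.9184) + (-1.0612) + (0.0816) + (0.0816) + (-0.7755) + (-3.4898) = -21.0816
Denominator Σ(y_t−ȳ)² = 41.4286
r_1 = -21.0816 / 41.4286 = -0.509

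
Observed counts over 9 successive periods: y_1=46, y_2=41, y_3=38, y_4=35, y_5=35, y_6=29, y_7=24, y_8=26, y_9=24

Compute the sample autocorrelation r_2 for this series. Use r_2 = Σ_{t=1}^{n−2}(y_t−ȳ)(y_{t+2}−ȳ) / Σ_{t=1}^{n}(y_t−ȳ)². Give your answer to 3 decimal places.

Mean ȳ = (46 + 41 + 38 + 35 + 35 + 29 + 24 + 26 + 24)/9 = 33.1111
Σ(y_t−ȳ)(y_{t+2}−ȳ) = (63.0123) + (14.9012) + (9.2346) + (-7.7654) + (-17.2099) + (29.2346) + (83.0123) = 174.4198
Denominator Σ(y_t−ȳ)² = 492.8889
r_2 = 174.4198 / 492.8889 = 0.354

0.354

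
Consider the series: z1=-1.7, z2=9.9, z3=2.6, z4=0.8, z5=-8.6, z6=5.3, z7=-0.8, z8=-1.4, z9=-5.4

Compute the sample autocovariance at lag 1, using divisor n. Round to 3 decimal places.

-4.183

Mean z̄ = (-1.7 + 9.9 + 2.6 + 0.8 − 8.6 + 5.3 − 0.8 − 1.4 − 5.4)/9 = 0.0778
Σ_{t=1}^{8}(z_t−z̄)(z_{t+1}−z̄) = -37.6427
γ_1 = -37.6427 / 9 = -4.183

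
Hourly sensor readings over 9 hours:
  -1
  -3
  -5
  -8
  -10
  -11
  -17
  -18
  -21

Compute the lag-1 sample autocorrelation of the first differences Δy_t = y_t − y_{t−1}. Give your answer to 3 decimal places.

First differences Δy: -2, -2, -3, -2, -1, -6, -1, -3
Mean of differences = -2.5000
Numerator Σ(Δy_t−Δȳ)(Δy_{t+1}−Δȳ) = -10.7500
Denominator Σ(Δy_t−Δȳ)² = 18.0000
r_1(Δy) = -10.7500 / 18.0000 = -0.597

-0.597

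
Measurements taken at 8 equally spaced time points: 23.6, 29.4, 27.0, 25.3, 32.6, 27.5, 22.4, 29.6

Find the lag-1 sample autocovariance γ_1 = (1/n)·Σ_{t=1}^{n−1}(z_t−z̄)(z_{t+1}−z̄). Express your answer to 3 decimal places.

Mean z̄ = (23.6 + 29.4 + 27.0 + 25.3 + 32.6 + 27.5 + 22.4 + 29.6)/8 = 27.1750
Σ_{t=1}^{7}(z_t−z̄)(z_{t+1}−z̄) = -29.5556
γ_1 = -29.5556 / 8 = -3.694

-3.694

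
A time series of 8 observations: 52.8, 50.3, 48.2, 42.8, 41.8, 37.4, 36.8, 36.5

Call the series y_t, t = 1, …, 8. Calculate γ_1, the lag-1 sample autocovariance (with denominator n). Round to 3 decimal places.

23.820

Mean ȳ = (52.8 + 50.3 + 48.2 + 42.8 + 41.8 + 37.4 + 36.8 + 36.5)/8 = 43.3250
Σ_{t=1}^{7}(y_t−ȳ)(y_{t+1}−ȳ) = 190.5619
γ_1 = 190.5619 / 8 = 23.820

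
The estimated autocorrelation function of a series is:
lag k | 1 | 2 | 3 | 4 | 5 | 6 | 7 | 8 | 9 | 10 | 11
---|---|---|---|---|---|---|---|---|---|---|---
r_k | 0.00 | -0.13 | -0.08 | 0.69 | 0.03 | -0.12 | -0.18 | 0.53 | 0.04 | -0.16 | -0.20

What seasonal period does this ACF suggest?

4

The largest autocorrelation is r_4 = 0.69, with a weaker echo at lag 8 (0.53); the remaining lags stay at or below 0.04.
The dominant spike at lag 4 indicates a seasonal period of 4.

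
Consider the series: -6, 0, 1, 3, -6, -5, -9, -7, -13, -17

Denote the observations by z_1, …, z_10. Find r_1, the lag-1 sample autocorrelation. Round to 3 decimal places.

0.541

Mean z̄ = (-6 + 0 + 1 + 3 − 6 − 5 − 9 − 7 − 13 − 17)/10 = -5.9000
Numerator Σ_{t=1}^{9}(z_t−z̄)(z_{t+1}−z̄) = 187.7900
Denominator Σ(z_t−z̄)² = 346.9000
r_1 = 187.7900 / 346.9000 = 0.541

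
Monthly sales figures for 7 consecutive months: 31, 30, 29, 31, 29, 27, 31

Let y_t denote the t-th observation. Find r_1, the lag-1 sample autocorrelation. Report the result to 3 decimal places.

Mean ȳ = (31 + 30 + 29 + 31 + 29 + 27 + 31)/7 = 29.7143
Deviations from mean: 1.2857, 0.2857, -0.7143, 1.2857, -0.7143, -2.7143, 1.2857
Numerator Σ_{t=1}^{6}(y_t−ȳ)(y_{t+1}−ȳ) = -3.2245
Denominator Σ(y_t−ȳ)² = 13.4286
r_1 = -3.2245 / 13.4286 = -0.240

-0.240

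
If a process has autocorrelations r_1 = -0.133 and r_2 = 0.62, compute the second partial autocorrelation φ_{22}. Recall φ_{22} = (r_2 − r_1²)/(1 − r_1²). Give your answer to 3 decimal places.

φ_{22} = (r_2 − r_1²) / (1 − r_1²)
r_1² = (-0.133)² = 0.017689
Numerator = 0.62 − 0.0177 = 0.6023; denominator = 1 − 0.0177 = 0.9823
φ_{22} = 0.6023 / 0.9823 = 0.613

0.613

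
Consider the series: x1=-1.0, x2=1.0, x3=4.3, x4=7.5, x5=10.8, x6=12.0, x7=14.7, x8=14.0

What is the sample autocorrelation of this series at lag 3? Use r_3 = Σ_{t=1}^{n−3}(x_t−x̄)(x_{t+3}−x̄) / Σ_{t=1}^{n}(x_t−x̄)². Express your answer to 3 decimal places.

Mean x̄ = (-1.0 + 1.0 + 4.3 + 7.5 + 10.8 + 12.0 + 14.7 + 14.0)/8 = 7.9125
Numerator Σ_{t=1}^{5}(x_t−x̄)(x_{t+3}−x̄) = -16.2717
Denominator Σ(x_t−x̄)² = 248.6088
r_3 = -16.2717 / 248.6088 = -0.065

-0.065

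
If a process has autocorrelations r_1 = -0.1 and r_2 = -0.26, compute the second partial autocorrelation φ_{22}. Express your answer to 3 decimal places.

φ_{22} = (r_2 − r_1²) / (1 − r_1²)
r_1² = (-0.1)² = 0.01
Numerator = -0.26 − 0.0100 = -0.2700; denominator = 1 − 0.0100 = 0.9900
φ_{22} = -0.2700 / 0.9900 = -0.273

-0.273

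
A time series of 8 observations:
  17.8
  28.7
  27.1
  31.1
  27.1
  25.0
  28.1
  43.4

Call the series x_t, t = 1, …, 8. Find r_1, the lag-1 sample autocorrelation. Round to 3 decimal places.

Mean x̄ = (17.8 + 28.7 + 27.1 + 31.1 + 27.1 + 25.0 + 28.1 + 43.4)/8 = 28.5375
Deviations from mean: -10.7375, 0.1625, -1.4375, 2.5625, -1.4375, -3.5375, -0.4375, 14.8625
Numerator Σ_{t=1}^{7}(x_t−x̄)(x_{t+1}−x̄) = -9.2152
Denominator Σ(x_t−x̄)² = 359.6188
r_1 = -9.2152 / 359.6188 = -0.026

-0.026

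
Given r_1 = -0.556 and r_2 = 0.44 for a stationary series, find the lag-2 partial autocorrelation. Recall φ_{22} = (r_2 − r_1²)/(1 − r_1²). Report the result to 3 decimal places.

0.189

φ_{22} = (r_2 − r_1²) / (1 − r_1²)
r_1² = (-0.556)² = 0.309136
Numerator = 0.44 − 0.3091 = 0.1309; denominator = 1 − 0.3091 = 0.6909
φ_{22} = 0.1309 / 0.6909 = 0.189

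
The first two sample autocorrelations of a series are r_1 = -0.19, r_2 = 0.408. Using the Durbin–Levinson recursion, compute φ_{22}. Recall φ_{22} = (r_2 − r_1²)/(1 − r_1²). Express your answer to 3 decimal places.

φ_{22} = (r_2 − r_1²) / (1 − r_1²)
r_1² = (-0.19)² = 0.0361
Numerator = 0.408 − 0.0361 = 0.3719; denominator = 1 − 0.0361 = 0.9639
φ_{22} = 0.3719 / 0.9639 = 0.386

0.386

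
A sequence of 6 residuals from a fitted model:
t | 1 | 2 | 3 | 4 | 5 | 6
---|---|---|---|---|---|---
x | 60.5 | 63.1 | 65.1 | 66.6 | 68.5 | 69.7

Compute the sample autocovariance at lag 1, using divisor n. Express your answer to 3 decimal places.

Mean x̄ = (60.5 + 63.1 + 65.1 + 66.6 + 68.5 + 69.7)/6 = 65.5833
Deviations: -5.0833, -2.4833, -0.4833, 1.0167, 2.9167, 4.1167
Σ_{t=1}^{5}(x_t−x̄)(x_{t+1}−x̄) = 28.3047
γ_1 = 28.3047 / 6 = 4.717

4.717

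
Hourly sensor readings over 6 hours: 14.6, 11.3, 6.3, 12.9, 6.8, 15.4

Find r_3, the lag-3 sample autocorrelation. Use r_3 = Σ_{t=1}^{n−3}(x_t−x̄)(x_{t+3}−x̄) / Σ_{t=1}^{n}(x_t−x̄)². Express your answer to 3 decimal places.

Mean x̄ = (14.6 + 11.3 + 6.3 + 12.9 + 6.8 + 15.4)/6 = 11.2167
Σ(x_t−x̄)(x_{t+3}−x̄) = (5.6953) + (-0.3681) + (-20.5681) = -15.2408
Denominator Σ(x_t−x̄)² = 75.4683
r_3 = -15.2408 / 75.4683 = -0.202

-0.202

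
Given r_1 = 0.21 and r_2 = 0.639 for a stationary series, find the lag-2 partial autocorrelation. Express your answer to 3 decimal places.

0.622

φ_{22} = (r_2 − r_1²) / (1 − r_1²)
r_1² = (0.21)² = 0.0441
Numerator = 0.639 − 0.0441 = 0.5949; denominator = 1 − 0.0441 = 0.9559
φ_{22} = 0.5949 / 0.9559 = 0.622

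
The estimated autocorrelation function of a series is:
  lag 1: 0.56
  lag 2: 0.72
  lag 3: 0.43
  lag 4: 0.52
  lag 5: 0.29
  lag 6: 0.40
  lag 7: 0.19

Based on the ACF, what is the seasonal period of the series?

2

The largest autocorrelation is r_2 = 0.72; the remaining lags stay at or below 0.56.
The dominant spike at lag 2 indicates a seasonal period of 2.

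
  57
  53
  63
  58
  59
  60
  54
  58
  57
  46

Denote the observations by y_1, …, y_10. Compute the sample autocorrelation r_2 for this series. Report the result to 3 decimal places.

Mean ȳ = (57 + 53 + 63 + 58 + 59 + 60 + 54 + 58 + 57 + 46)/10 = 56.5000
Numerator Σ_{t=1}^{8}(y_t−ȳ)(y_{t+2}−ȳ) = 1.5000
Denominator Σ(y_t−ȳ)² = 194.5000
r_2 = 1.5000 / 194.5000 = 0.008

0.008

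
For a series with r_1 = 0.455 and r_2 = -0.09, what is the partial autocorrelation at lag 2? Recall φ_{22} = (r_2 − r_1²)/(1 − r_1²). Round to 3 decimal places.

-0.375

φ_{22} = (r_2 − r_1²) / (1 − r_1²)
r_1² = (0.455)² = 0.207025
Numerator = -0.09 − 0.2070 = -0.2970; denominator = 1 − 0.2070 = 0.7930
φ_{22} = -0.2970 / 0.7930 = -0.375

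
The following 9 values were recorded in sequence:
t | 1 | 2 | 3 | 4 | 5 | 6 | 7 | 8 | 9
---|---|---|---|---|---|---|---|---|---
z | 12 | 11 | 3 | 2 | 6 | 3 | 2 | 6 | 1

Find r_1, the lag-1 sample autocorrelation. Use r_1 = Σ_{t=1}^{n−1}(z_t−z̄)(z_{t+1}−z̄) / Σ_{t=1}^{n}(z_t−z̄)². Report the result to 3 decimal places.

Mean z̄ = (12 + 11 + 3 + 2 + 6 + 3 + 2 + 6 + 1)/9 = 5.1111
Numerator Σ_{t=1}^{8}(z_t−z̄)(z_{t+1}−z̄) = 30.2099
Denominator Σ(z_t−z̄)² = 128.8889
r_1 = 30.2099 / 128.8889 = 0.234

0.234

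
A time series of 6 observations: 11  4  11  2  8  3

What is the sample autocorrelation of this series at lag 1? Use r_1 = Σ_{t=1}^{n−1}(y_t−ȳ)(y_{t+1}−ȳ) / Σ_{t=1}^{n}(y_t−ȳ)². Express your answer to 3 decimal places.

Mean ȳ = (11 + 4 + 11 + 2 + 8 + 3)/6 = 6.5000
Deviations from mean: 4.5000, -2.5000, 4.5000, -4.5000, 1.5000, -3.5000
Numerator Σ_{t=1}^{5}(y_t−ȳ)(y_{t+1}−ȳ) = -54.7500
Denominator Σ(y_t−ȳ)² = 81.5000
r_1 = -54.7500 / 81.5000 = -0.672

-0.672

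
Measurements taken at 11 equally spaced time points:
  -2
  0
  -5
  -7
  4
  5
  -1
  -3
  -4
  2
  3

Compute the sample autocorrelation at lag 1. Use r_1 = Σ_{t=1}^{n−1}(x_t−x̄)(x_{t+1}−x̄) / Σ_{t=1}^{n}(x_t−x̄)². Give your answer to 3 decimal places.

Mean x̄ = (-2 + 0 − 5 − 7 + 4 + 5 − 1 − 3 − 4 + 2 + 3)/11 = -0.7273
Numerator Σ_{t=1}^{10}(x_t−x̄)(x_{t+1}−x̄) = 27.9256
Denominator Σ(x_t−x̄)² = 152.1818
r_1 = 27.9256 / 152.1818 = 0.184

0.184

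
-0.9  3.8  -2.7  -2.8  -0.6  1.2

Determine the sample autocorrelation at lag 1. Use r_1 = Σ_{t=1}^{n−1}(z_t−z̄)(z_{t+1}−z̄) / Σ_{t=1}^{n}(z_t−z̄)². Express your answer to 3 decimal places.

Mean z̄ = (-0.9 + 3.8 − 2.7 − 2.8 − 0.6 + 1.2)/6 = -0.3333
Deviations from mean: -0.5667, 4.1333, -2.3667, -2.4667, -0.2667, 1.5333
Numerator Σ_{t=1}^{5}(z_t−z̄)(z_{t+1}−z̄) = -6.0378
Denominator Σ(z_t−z̄)² = 31.5133
r_1 = -6.0378 / 31.5133 = -0.192

-0.192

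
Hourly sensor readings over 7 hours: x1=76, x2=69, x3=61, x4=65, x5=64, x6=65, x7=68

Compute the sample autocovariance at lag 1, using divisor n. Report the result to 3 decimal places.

3.773

Mean x̄ = (76 + 69 + 61 + 65 + 64 + 65 + 68)/7 = 66.8571
Deviations: 9.1429, 2.1429, -5.8571, -1.8571, -2.8571, -1.8571, 1.1429
Σ_{t=1}^{6}(x_t−x̄)(x_{t+1}−x̄) = 26.4082
γ_1 = 26.4082 / 7 = 3.773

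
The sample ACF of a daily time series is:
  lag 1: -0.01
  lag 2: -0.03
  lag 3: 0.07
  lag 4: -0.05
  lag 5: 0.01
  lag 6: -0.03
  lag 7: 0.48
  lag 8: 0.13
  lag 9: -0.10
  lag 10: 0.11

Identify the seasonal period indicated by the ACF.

7

The largest autocorrelation is r_7 = 0.48; the remaining lags stay at or below 0.13.
The dominant spike at lag 7 indicates a seasonal period of 7.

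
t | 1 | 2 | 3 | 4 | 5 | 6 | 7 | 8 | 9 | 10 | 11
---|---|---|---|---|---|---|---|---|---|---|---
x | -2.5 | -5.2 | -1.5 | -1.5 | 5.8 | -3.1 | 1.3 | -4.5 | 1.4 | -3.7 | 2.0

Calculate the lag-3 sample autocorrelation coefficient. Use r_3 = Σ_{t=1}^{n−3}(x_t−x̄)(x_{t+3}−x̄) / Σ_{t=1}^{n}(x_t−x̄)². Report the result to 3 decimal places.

Mean x̄ = (-2.5 − 5.2 − 1.5 − 1.5 + 5.8 − 3.1 + 1.3 − 4.5 + 1.4 − 3.7 + 2.0)/11 = -1.0455
Numerator Σ_{t=1}^{8}(x_t−x̄)(x_{t+3}−x̄) = -73.3298
Denominator Σ(x_t−x̄)² = 110.6073
r_3 = -73.3298 / 110.6073 = -0.663

-0.663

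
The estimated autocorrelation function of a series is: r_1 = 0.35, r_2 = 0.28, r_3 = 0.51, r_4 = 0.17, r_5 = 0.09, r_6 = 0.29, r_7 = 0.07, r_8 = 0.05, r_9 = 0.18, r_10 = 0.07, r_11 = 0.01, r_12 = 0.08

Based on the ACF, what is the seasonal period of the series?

3

The largest autocorrelation is r_3 = 0.51; the remaining lags stay at or below 0.35. The elevated value at lag 1 (0.35), dropping to 0.28 at lag 2, reflects decaying short-term dependence rather than seasonality.
The dominant spike at lag 3 indicates a seasonal period of 3.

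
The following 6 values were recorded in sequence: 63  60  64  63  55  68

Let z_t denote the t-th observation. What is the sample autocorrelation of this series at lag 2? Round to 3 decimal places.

-0.090

Mean z̄ = (63 + 60 + 64 + 63 + 55 + 68)/6 = 62.1667
Deviations from mean: 0.8333, -2.1667, 1.8333, 0.8333, -7.1667, 5.8333
Σ(z_t−z̄)(z_{t+2}−z̄) = (1.5278) + (-1.8056) + (-13.1389) + (4.8611) = -8.5556
Denominator Σ(z_t−z̄)² = 94.8333
r_2 = -8.5556 / 94.8333 = -0.090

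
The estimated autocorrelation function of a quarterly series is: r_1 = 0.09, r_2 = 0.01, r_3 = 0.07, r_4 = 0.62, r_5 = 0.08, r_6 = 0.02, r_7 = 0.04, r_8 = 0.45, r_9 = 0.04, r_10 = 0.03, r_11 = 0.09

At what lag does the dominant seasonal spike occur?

The largest autocorrelation is r_4 = 0.62, with a weaker echo at lag 8 (0.45); the remaining lags stay at or below 0.09.
The dominant spike at lag 4 indicates a seasonal period of 4.

4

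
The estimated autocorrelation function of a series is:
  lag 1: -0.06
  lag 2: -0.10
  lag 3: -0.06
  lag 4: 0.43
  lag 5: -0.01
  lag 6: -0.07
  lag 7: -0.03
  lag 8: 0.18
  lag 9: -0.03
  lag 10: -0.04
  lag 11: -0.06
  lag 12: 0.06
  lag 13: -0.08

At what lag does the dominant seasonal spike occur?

4

The largest autocorrelation is r_4 = 0.43, with a weaker echo at lag 8 (0.18); the remaining lags stay at or below 0.06.
The dominant spike at lag 4 indicates a seasonal period of 4.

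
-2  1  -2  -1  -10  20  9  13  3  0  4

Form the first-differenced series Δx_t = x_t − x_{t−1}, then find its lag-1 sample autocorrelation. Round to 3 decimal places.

First differences Δx: 3, -3, 1, -9, 30, -11, 4, -10, -3, 4
Mean of differences = 0.6000
Numerator Σ(Δx_t−Δx̄)(Δx_{t+1}−Δx̄) = -686.7600
Denominator Σ(Δx_t−Δx̄)² = 1258.4000
r_1(Δx) = -686.7600 / 1258.4000 = -0.546

-0.546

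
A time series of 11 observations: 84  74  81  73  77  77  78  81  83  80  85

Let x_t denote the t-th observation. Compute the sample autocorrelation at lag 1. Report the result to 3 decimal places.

Mean x̄ = (84 + 74 + 81 + 73 + 77 + 77 + 78 + 81 + 83 + 80 + 85)/11 = 79.3636
Numerator Σ_{t=1}^{10}(x_t−x̄)(x_{t+1}−x̄) = -10.5868
Denominator Σ(x_t−x̄)² = 154.5455
r_1 = -10.5868 / 154.5455 = -0.069

-0.069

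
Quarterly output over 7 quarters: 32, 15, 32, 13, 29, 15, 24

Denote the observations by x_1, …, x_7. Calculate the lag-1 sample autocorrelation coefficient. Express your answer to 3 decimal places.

Mean x̄ = (32 + 15 + 32 + 13 + 29 + 15 + 24)/7 = 22.8571
Numerator Σ_{t=1}^{6}(x_t−x̄)(x_{t+1}−x̄) = -351.5918
Denominator Σ(x_t−x̄)² = 426.8571
r_1 = -351.5918 / 426.8571 = -0.824

-0.824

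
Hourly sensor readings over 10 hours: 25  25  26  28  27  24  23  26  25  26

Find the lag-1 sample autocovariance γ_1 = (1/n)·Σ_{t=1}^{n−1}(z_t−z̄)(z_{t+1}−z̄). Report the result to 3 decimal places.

0.475

Mean z̄ = (25 + 25 + 26 + 28 + 27 + 24 + 23 + 26 + 25 + 26)/10 = 25.5000
Σ_{t=1}^{9}(z_t−z̄)(z_{t+1}−z̄) = 4.7500
γ_1 = 4.7500 / 10 = 0.475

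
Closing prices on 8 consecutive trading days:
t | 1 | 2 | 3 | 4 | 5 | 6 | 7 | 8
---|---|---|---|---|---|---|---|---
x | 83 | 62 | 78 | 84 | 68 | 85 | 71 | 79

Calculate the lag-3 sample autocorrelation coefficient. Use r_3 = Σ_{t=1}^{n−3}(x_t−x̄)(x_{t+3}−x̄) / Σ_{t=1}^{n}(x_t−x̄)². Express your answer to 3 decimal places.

0.248

Mean x̄ = (83 + 62 + 78 + 84 + 68 + 85 + 71 + 79)/8 = 76.2500
Deviations from mean: 6.7500, -14.2500, 1.7500, 7.7500, -8.2500, 8.7500, -5.2500, 2.7500
Numerator Σ_{t=1}^{5}(x_t−x̄)(x_{t+3}−x̄) = 121.8125
Denominator Σ(x_t−x̄)² = 491.5000
r_3 = 121.8125 / 491.5000 = 0.248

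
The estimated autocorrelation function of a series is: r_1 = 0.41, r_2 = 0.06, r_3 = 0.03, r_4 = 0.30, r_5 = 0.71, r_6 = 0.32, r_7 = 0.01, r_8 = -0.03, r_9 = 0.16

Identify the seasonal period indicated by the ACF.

5

The largest autocorrelation is r_5 = 0.71; the remaining lags stay at or below 0.41. The elevated value at lag 1 (0.41), dropping to 0.06 at lag 2, reflects decaying short-term dependence rather than seasonality.
The dominant spike at lag 5 indicates a seasonal period of 5.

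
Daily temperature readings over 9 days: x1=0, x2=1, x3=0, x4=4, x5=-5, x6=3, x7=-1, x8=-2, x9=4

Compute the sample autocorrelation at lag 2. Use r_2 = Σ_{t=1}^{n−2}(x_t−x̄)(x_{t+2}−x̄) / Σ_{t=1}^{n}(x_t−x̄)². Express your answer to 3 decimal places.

0.145

Mean x̄ = (0 + 1 + 0 + 4 − 5 + 3 − 1 − 2 + 4)/9 = 0.4444
Σ(x_t−x̄)(x_{t+2}−x̄) = (0.1975) + (1.9753) + (2.4198) + (9.0864) + (7.8642) + (-6.2469) + (-5.1358) = 10.1605
Denominator Σ(x_t−x̄)² = 70.2222
r_2 = 10.1605 / 70.2222 = 0.145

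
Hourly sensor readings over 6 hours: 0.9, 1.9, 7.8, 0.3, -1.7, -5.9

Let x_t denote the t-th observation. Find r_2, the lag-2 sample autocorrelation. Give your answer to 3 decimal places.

Mean x̄ = (0.9 + 1.9 + 7.8 + 0.3 − 1.7 − 5.9)/6 = 0.5500
Deviations from mean: 0.3500, 1.3500, 7.2500, -0.2500, -2.2500, -6.4500
Σ(x_t−x̄)(x_{t+2}−x̄) = (2.5375) + (-0.3375) + (-16.3125) + (1.6125) = -12.5000
Denominator Σ(x_t−x̄)² = 101.2350
r_2 = -12.5000 / 101.2350 = -0.123

-0.123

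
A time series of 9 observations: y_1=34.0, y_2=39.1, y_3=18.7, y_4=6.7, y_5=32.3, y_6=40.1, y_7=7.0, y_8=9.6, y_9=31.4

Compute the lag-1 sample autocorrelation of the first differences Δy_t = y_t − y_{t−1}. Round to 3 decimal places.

-0.092

First differences Δy: 5.1, -20.4, -12.0, 25.6, 7.8, -33.1, 2.6, 21.8
Mean of differences = -0.3250
Numerator Σ(Δy_t−Δȳ)(Δy_{t+1}−Δȳ) = -264.0131
Denominator Σ(Δy_t−Δȳ)² = 2879.1350
r_1(Δy) = -264.0131 / 2879.1350 = -0.092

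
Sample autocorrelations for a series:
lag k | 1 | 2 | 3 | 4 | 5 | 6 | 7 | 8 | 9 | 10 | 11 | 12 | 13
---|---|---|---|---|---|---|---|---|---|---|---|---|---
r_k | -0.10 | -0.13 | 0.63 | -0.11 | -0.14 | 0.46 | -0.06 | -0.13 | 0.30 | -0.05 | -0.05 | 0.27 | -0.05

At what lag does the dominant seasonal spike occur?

The largest autocorrelation is r_3 = 0.63, with weaker echoes at lags 6 (0.46), 9 (0.30) and 12 (0.27); the remaining lags stay at or below -0.05.
The dominant spike at lag 3 indicates a seasonal period of 3.

3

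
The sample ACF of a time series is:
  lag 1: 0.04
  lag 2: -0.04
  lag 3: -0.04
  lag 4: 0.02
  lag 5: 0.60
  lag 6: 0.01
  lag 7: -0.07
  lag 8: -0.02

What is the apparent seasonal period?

5

The largest autocorrelation is r_5 = 0.60; the remaining lags stay at or below 0.04.
The dominant spike at lag 5 indicates a seasonal period of 5.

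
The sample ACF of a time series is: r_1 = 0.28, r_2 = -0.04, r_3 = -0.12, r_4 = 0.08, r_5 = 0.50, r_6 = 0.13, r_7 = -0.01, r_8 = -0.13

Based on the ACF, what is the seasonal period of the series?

The largest autocorrelation is r_5 = 0.50; the remaining lags stay at or below 0.28.
The dominant spike at lag 5 indicates a seasonal period of 5.

5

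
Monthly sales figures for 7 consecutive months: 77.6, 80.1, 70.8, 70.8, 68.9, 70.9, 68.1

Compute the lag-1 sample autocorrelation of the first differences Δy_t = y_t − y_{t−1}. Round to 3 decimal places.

-0.534

First differences Δy: 2.5, -9.3, 0.0, -1.9, 2.0, -2.8
Mean of differences = -1.5833
Numerator Σ(Δy_t−Δȳ)(Δy_{t+1}−Δȳ) = -49.7236
Denominator Σ(Δy_t−Δȳ)² = 93.1483
r_1(Δy) = -49.7236 / 93.1483 = -0.534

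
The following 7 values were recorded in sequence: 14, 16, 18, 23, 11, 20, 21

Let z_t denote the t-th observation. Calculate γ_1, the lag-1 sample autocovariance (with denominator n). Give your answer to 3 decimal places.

Mean z̄ = (14 + 16 + 18 + 23 + 11 + 20 + 21)/7 = 17.5714
Deviations: -3.5714, -1.5714, 0.4286, 5.4286, -6.5714, 2.4286, 3.4286
Σ_{t=1}^{6}(z_t−z̄)(z_{t+1}−z̄) = -36.0408
γ_1 = -36.0408 / 7 = -5.149

-5.149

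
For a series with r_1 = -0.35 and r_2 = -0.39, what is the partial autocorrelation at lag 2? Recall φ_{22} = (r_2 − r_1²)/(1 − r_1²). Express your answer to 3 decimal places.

φ_{22} = (r_2 − r_1²) / (1 − r_1²)
r_1² = (-0.35)² = 0.1225
Numerator = -0.39 − 0.1225 = -0.5125; denominator = 1 − 0.1225 = 0.8775
φ_{22} = -0.5125 / 0.8775 = -0.584

-0.584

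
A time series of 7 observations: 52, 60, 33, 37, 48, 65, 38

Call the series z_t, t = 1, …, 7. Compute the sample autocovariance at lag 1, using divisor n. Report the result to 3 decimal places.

-19.414

Mean z̄ = (52 + 60 + 33 + 37 + 48 + 65 + 38)/7 = 47.5714
Σ_{t=1}^{6}(z_t−z̄)(z_{t+1}−z̄) = -135.8980
γ_1 = -135.8980 / 7 = -19.414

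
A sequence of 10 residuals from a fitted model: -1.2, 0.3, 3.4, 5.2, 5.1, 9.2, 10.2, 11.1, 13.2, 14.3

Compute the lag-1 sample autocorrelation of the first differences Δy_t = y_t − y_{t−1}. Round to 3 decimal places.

-0.501

First differences Δy: 1.5, 3.1, 1.8, -0.1, 4.1, 1.0, 0.9, 2.1, 1.1
Mean of differences = 1.7222
Numerator Σ(Δy_t−Δȳ)(Δy_{t+1}−Δȳ) = -6.3427
Denominator Σ(Δy_t−Δȳ)² = 12.6556
r_1(Δy) = -6.3427 / 12.6556 = -0.501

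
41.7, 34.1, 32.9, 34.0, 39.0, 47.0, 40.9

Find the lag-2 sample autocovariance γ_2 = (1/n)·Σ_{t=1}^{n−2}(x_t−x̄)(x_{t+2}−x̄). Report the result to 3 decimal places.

-5.405

Mean x̄ = (41.7 + 34.1 + 32.9 + 34.0 + 39.0 + 47.0 + 40.9)/7 = 38.5143
Σ_{t=1}^{5}(x_t−x̄)(x_{t+2}−x̄) = -37.8333
γ_2 = -37.8333 / 7 = -5.405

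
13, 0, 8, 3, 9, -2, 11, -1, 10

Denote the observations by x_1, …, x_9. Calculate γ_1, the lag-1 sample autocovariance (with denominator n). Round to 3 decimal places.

Mean x̄ = (13 + 0 + 8 + 3 + 9 − 2 + 11 − 1 + 10)/9 = 5.6667
Σ_{t=1}^{8}(x_t−x̄)(x_{t+1}−x̄) = -200.7778
γ_1 = -200.7778 / 9 = -22.309

-22.309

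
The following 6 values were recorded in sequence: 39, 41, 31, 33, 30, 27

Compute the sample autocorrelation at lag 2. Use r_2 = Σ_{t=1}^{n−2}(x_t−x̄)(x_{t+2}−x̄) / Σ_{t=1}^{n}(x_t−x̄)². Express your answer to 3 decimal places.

Mean x̄ = (39 + 41 + 31 + 33 + 30 + 27)/6 = 33.5000
Deviations from mean: 5.5000, 7.5000, -2.5000, -0.5000, -3.5000, -6.5000
Numerator Σ_{t=1}^{4}(x_t−x̄)(x_{t+2}−x̄) = -5.5000
Denominator Σ(x_t−x̄)² = 147.5000
r_2 = -5.5000 / 147.5000 = -0.037

-0.037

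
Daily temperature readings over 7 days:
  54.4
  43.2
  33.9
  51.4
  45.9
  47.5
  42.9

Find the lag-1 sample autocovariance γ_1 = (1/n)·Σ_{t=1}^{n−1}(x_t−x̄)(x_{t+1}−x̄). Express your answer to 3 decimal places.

Mean x̄ = (54.4 + 43.2 + 33.9 + 51.4 + 45.9 + 47.5 + 42.9)/7 = 45.6000
Deviations: 8.8000, -2.4000, -11.7000, 5.8000, 0.3000, 1.9000, -2.7000
Σ_{t=1}^{6}(x_t−x̄)(x_{t+1}−x̄) = -63.7200
γ_1 = -63.7200 / 7 = -9.103

-9.103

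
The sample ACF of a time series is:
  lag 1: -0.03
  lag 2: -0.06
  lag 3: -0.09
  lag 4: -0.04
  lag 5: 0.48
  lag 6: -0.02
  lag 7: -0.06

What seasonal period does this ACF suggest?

5

The largest autocorrelation is r_5 = 0.48; the remaining lags stay at or below -0.02.
The dominant spike at lag 5 indicates a seasonal period of 5.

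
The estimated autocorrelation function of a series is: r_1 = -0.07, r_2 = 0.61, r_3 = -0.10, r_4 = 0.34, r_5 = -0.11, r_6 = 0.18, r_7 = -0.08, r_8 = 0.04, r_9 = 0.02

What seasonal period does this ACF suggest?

The largest autocorrelation is r_2 = 0.61, with weaker echoes at lags 4 (0.34) and 6 (0.18); the remaining lags stay at or below 0.04.
The dominant spike at lag 2 indicates a seasonal period of 2.

2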